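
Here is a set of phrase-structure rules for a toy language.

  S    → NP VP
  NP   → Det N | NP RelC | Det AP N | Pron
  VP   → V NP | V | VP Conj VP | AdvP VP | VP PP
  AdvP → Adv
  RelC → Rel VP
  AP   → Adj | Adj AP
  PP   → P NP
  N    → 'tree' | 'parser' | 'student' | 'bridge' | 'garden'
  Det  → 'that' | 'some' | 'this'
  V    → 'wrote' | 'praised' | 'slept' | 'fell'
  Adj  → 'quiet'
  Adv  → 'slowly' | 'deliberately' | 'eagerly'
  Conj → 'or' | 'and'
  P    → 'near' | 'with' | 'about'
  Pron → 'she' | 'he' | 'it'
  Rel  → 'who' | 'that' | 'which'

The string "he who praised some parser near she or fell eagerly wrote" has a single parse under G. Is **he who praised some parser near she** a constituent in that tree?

No

[S [NP [NP [Pron he]] [RelC [Rel who] [VP [VP [VP [V praised] [NP [Det some] [N parser]]] [PP [P near] [NP [Pron she]]]] [Conj or] [VP [V fell]]]]] [VP [AdvP [Adv eagerly]] [VP [V wrote]]]]
The smallest constituent containing 'he who praised some parser near she' is the NP spanning 'he who praised some parser near she or fell'; no single node in the tree dominates exactly the given words.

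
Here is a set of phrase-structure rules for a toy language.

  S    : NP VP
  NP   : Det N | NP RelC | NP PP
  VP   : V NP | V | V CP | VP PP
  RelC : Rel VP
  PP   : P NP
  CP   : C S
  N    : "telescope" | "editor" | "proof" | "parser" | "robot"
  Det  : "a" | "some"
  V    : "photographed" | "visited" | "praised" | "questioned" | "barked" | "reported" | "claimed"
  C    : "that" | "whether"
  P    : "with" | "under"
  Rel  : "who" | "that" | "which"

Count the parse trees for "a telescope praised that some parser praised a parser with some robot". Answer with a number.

Two of the 3 distinct bracketings:
[S [NP [Det a] [N telescope]] [VP [V praised] [CP [C that] [S [NP [Det some] [N parser]] [VP [V praised] [NP [NP [Det a] [N parser]] [PP [P with] [NP [Det some] [N robot]]]]]]]]]
[S [NP [Det a] [N telescope]] [VP [V praised] [CP [C that] [S [NP [Det some] [N parser]] [VP [VP [V praised] [NP [Det a] [N parser]]] [PP [P with] [NP [Det some] [N robot]]]]]]]]
The difference turns on whether NP → NP PP is used at the relevant span, versus an alternative expansion of NP.

3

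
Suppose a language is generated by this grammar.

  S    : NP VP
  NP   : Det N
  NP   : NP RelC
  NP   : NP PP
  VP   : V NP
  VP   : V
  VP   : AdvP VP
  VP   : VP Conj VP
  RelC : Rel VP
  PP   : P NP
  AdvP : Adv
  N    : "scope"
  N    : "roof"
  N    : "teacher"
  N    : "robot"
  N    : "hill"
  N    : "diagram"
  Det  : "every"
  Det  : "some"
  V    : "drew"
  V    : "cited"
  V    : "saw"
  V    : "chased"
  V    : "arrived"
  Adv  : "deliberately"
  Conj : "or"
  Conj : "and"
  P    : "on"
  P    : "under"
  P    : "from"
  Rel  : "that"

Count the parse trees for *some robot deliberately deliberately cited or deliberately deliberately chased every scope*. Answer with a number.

3

Two of the 3 distinct bracketings:
[S [NP [Det some] [N robot]] [VP [AdvP [Adv deliberately]] [VP [AdvP [Adv deliberately]] [VP [VP [V cited]] [Conj or] [VP [AdvP [Adv deliberately]] [VP [AdvP [Adv deliberately]] [VP [V chased] [NP [Det every] [N scope]]]]]]]]]
[S [NP [Det some] [N robot]] [VP [AdvP [Adv deliberately]] [VP [VP [AdvP [Adv deliberately]] [VP [V cited]]] [Conj or] [VP [AdvP [Adv deliberately]] [VP [AdvP [Adv deliberately]] [VP [V chased] [NP [Det every] [N scope]]]]]]]]
The trees differ in how a recursive rule is bracketed over the same span.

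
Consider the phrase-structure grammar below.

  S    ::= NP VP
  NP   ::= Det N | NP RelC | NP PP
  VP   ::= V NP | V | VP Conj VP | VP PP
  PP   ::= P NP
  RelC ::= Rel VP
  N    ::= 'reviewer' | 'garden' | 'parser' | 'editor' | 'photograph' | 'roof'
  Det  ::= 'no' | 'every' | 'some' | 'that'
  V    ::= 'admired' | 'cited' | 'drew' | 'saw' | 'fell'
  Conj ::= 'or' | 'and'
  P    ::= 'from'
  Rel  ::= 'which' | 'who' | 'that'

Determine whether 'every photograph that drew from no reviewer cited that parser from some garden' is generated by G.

[S [NP [NP [Det every] [N photograph]] [RelC [Rel that] [VP [VP [V drew]] [PP [P from] [NP [Det no] [N reviewer]]]]]] [VP [V cited] [NP [NP [Det that] [N parser]] [PP [P from] [NP [Det some] [N garden]]]]]]
Every word is introduced by a lexical rule and the phrasal rules combine the resulting categories into a single S.

Grammatical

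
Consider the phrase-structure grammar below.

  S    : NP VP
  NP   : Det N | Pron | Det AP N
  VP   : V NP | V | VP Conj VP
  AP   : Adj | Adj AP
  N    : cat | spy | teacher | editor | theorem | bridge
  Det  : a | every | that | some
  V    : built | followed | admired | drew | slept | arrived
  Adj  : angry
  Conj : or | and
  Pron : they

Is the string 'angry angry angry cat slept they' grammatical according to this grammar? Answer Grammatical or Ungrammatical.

Ungrammatical

For S → NP VP, no prefix of the string parses as an NP.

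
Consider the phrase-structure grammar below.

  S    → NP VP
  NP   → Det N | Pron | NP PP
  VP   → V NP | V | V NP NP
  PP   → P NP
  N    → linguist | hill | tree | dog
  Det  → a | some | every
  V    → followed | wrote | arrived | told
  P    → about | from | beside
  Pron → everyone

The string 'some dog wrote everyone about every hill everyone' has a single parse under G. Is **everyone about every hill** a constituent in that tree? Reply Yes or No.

[S [NP [Det some] [N dog]] [VP [V wrote] [NP [NP [Pron everyone]] [PP [P about] [NP [Det every] [N hill]]]] [NP [Pron everyone]]]]
The words 'everyone about every hill' are exhaustively dominated by a single NP node (built by NP → NP PP), so they form a constituent.

Yes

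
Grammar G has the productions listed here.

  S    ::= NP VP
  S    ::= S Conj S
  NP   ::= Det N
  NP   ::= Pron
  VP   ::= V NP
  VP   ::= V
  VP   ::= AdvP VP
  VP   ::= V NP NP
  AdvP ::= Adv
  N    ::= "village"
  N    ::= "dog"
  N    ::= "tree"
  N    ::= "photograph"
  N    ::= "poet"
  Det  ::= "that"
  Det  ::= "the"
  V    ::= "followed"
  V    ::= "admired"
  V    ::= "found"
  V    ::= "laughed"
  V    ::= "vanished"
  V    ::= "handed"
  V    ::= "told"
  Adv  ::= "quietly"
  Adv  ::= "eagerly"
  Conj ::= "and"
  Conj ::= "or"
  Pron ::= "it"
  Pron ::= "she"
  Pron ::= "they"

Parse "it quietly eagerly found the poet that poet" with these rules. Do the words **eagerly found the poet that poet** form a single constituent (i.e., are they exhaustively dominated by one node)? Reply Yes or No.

Yes

[S [NP [Pron it]] [VP [AdvP [Adv quietly]] [VP [AdvP [Adv eagerly]] [VP [V found] [NP [Det the] [N poet]] [NP [Det that] [N poet]]]]]]
The words 'eagerly found the poet that poet' are exhaustively dominated by a single VP node (built by VP → AdvP VP), so they form a constituent.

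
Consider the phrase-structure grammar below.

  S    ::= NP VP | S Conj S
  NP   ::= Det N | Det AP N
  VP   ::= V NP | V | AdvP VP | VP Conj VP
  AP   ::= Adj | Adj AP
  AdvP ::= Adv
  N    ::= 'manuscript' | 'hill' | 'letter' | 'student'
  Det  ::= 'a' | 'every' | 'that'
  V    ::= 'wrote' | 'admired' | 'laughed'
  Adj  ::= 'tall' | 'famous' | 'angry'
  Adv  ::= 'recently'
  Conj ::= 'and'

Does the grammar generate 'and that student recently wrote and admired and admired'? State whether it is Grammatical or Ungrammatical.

For S → NP VP, no prefix of the string parses as an NP. The alternative S rule S → S Conj S likewise has no satisfying split.

Ungrammatical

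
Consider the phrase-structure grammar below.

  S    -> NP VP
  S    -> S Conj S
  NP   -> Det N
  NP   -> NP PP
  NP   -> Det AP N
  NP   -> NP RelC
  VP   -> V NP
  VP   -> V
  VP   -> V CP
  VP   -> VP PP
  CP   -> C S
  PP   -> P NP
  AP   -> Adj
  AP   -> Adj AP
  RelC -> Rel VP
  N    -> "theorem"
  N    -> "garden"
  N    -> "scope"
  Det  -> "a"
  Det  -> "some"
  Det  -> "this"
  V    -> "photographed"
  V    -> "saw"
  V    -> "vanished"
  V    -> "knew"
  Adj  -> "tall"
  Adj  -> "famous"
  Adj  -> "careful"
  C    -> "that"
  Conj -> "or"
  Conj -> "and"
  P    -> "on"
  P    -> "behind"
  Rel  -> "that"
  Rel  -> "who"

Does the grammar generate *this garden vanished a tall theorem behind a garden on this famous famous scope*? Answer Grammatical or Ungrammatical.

[S [NP [Det this] [N garden]] [VP [V vanished] [NP [NP [Det a] [AP [Adj tall]] [N theorem]] [PP [P behind] [NP [NP [Det a] [N garden]] [PP [P on] [NP [Det this] [AP [Adj famous] [AP [Adj famous]]] [N scope]]]]]]]]
Every word is introduced by a lexical rule and the phrasal rules combine the resulting categories into a single S.

Grammatical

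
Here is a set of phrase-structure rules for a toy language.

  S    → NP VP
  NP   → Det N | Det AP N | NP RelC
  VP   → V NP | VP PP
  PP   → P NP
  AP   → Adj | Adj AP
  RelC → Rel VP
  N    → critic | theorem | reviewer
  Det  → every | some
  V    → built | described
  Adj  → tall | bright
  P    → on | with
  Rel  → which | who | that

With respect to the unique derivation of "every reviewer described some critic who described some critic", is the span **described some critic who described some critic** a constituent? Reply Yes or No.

[S [NP [Det every] [N reviewer]] [VP [V described] [NP [NP [Det some] [N critic]] [RelC [Rel who] [VP [V described] [NP [Det some] [N critic]]]]]]]
The words 'described some critic who described some critic' are exhaustively dominated by a single VP node (built by VP → V NP), so they form a constituent.

Yes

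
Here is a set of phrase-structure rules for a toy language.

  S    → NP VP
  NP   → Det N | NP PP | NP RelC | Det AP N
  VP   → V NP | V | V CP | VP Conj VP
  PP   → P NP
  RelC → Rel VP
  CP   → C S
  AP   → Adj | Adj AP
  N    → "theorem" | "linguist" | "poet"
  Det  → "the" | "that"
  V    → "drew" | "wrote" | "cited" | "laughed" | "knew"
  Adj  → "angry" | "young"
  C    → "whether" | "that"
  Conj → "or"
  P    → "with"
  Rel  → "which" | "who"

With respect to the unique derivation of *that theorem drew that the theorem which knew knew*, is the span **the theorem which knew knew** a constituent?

[S [NP [Det that] [N theorem]] [VP [V drew] [CP [C that] [S [NP [NP [Det the] [N theorem]] [RelC [Rel which] [VP [V knew]]]] [VP [V knew]]]]]]
The words 'the theorem which knew knew' are exhaustively dominated by a single S node (built by S → NP VP), so they form a constituent.

Yes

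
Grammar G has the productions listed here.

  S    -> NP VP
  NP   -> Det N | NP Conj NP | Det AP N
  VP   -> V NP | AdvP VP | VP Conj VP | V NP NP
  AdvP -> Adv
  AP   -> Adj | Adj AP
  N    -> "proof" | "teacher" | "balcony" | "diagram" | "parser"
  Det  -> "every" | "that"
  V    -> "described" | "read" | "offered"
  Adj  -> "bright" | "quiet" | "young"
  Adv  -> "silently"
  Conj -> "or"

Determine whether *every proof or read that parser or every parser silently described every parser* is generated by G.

For S → NP VP, the only prefix that parses as NP is 'every proof', but the remainder 'or read that parser or every parser silently described every parser' is not a VP under these rules.

Ungrammatical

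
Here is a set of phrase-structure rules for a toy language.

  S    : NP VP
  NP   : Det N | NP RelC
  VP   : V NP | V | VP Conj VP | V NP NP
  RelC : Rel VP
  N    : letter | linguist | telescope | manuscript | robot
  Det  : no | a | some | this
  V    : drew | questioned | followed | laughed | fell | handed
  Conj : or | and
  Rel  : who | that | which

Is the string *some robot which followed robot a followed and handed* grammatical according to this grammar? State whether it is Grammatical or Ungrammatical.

Ungrammatical

A V word can never sit immediately before an N word in any string this grammar generates, so the substring 'followed robot' rules out a derivation.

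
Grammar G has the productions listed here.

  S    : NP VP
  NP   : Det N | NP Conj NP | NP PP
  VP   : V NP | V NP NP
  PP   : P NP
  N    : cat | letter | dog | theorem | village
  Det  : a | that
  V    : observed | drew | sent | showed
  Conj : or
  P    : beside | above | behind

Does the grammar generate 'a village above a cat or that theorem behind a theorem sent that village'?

Grammatical

[S [NP [NP [NP [Det a] [N village]] [PP [P above] [NP [Det a] [N cat]]]] [Conj or] [NP [NP [Det that] [N theorem]] [PP [P behind] [NP [Det a] [N theorem]]]]] [VP [V sent] [NP [Det that] [N village]]]]
Every word is introduced by a lexical rule and the phrasal rules combine the resulting categories into a single S.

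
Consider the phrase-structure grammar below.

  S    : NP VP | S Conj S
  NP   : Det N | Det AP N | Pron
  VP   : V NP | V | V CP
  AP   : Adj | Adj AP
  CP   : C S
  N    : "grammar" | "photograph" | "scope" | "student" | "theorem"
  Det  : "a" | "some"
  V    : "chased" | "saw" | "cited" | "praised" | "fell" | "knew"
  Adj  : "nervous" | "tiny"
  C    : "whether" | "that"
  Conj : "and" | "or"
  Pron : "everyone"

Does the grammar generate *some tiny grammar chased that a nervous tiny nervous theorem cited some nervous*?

For S → NP VP, the only prefix that parses as NP is 'some tiny grammar', but the remainder 'chased that a nervous tiny nervous theorem cited some nervous' is not a VP under these rules. The alternative S rule S → S Conj S likewise has no satisfying split.

Ungrammatical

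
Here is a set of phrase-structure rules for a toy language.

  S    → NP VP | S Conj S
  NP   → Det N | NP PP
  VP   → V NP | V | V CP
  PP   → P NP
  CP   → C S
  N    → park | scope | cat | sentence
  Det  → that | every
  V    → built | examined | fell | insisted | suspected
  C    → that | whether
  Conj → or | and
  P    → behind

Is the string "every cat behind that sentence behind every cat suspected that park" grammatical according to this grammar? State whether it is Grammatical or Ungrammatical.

Grammatical

[S [NP [NP [Det every] [N cat]] [PP [P behind] [NP [NP [Det that] [N sentence]] [PP [P behind] [NP [Det every] [N cat]]]]]] [VP [V suspected] [NP [Det that] [N park]]]]
Every word is introduced by a lexical rule and the phrasal rules combine the resulting categories into a single S.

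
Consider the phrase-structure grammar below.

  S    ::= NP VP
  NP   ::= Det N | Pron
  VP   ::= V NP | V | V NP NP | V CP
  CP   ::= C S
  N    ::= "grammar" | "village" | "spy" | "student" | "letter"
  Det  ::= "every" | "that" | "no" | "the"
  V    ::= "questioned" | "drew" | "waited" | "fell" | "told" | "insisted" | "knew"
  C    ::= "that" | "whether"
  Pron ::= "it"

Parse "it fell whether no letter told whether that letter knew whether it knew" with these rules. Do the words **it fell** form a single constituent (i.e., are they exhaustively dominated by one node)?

No

[S [NP [Pron it]] [VP [V fell] [CP [C whether] [S [NP [Det no] [N letter]] [VP [V told] [CP [C whether] [S [NP [Det that] [N letter]] [VP [V knew] [CP [C whether] [S [NP [Pron it]] [VP [V knew]]]]]]]]]]]]
The smallest constituent containing 'it fell' is the S spanning 'it fell whether no letter told whether that letter knew whether it knew'; no single node in the tree dominates exactly the given words.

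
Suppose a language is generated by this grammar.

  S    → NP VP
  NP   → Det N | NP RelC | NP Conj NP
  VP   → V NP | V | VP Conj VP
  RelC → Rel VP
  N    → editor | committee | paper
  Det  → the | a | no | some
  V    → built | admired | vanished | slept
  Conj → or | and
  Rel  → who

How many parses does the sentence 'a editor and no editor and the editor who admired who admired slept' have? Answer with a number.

9

Two of the 9 distinct bracketings:
[S [NP [NP [NP [NP [Det a] [N editor]] [Conj and] [NP [NP [Det no] [N editor]] [Conj and] [NP [Det the] [N editor]]]] [RelC [Rel who] [VP [V admired]]]] [RelC [Rel who] [VP [V admired]]]] [VP [V slept]]]
[S [NP [NP [NP [NP [NP [Det a] [N editor]] [Conj and] [NP [Det no] [N editor]]] [Conj and] [NP [Det the] [N editor]]] [RelC [Rel who] [VP [V admired]]]] [RelC [Rel who] [VP [V admired]]]] [VP [V slept]]]
The trees differ in how a recursive rule is bracketed over the same span.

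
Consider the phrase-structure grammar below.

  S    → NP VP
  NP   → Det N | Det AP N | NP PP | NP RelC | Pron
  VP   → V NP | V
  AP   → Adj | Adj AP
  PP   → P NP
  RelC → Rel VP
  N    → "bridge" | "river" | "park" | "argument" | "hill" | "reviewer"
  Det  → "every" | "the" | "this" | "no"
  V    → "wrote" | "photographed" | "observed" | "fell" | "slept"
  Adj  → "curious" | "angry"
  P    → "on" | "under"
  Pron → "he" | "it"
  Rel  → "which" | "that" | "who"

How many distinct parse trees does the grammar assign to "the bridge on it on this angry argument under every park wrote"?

5

Two of the 5 distinct bracketings:
[S [NP [NP [Det the] [N bridge]] [PP [P on] [NP [NP [Pron it]] [PP [P on] [NP [NP [Det this] [AP [Adj angry]] [N argument]] [PP [P under] [NP [Det every] [N park]]]]]]]] [VP [V wrote]]]
[S [NP [NP [Det the] [N bridge]] [PP [P on] [NP [NP [NP [Pron it]] [PP [P on] [NP [Det this] [AP [Adj angry]] [N argument]]]] [PP [P under] [NP [Det every] [N park]]]]]] [VP [V wrote]]]
The trees differ in how a recursive rule is bracketed over the same span.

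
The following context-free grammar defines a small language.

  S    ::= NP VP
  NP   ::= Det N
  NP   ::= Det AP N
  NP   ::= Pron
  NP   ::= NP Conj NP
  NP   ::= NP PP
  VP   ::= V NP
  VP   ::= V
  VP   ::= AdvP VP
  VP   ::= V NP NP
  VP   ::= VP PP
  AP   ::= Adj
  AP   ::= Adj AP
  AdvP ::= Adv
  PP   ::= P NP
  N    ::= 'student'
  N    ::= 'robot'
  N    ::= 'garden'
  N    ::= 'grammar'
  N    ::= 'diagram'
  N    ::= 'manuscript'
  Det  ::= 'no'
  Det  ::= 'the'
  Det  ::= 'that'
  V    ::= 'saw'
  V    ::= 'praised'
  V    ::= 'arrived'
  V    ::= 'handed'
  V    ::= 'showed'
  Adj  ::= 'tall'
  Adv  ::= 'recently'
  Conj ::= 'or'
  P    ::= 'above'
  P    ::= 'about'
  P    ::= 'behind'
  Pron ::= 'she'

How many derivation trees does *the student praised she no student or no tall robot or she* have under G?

2

The two bracketings:
[S [NP [Det the] [N student]] [VP [V praised] [NP [Pron she]] [NP [NP [Det no] [N student]] [Conj or] [NP [NP [Det no] [AP [Adj tall]] [N robot]] [Conj or] [NP [Pron she]]]]]]
[S [NP [Det the] [N student]] [VP [V praised] [NP [Pron she]] [NP [NP [NP [Det no] [N student]] [Conj or] [NP [Det no] [AP [Adj tall]] [N robot]]] [Conj or] [NP [Pron she]]]]]
The trees differ in how a recursive rule is bracketed over the same span.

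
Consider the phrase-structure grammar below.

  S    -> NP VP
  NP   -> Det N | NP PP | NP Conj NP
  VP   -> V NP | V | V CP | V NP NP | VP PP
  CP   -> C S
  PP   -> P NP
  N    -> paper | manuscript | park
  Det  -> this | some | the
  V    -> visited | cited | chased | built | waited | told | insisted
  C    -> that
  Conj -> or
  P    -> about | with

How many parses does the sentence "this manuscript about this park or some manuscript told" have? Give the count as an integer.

2

The two bracketings:
[S [NP [NP [Det this] [N manuscript]] [PP [P about] [NP [NP [Det this] [N park]] [Conj or] [NP [Det some] [N manuscript]]]]] [VP [V told]]]
[S [NP [NP [NP [Det this] [N manuscript]] [PP [P about] [NP [Det this] [N park]]]] [Conj or] [NP [Det some] [N manuscript]]] [VP [V told]]]
The trees differ in how a recursive rule is bracketed over the same span.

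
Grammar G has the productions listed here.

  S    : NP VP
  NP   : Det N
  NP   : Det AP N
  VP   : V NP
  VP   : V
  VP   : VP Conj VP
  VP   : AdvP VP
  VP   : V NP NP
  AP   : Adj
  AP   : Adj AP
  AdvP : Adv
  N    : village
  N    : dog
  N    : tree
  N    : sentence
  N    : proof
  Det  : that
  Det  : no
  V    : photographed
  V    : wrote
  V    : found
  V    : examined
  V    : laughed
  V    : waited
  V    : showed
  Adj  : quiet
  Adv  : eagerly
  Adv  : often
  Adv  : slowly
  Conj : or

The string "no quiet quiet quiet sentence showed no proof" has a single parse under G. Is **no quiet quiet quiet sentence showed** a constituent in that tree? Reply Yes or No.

[S [NP [Det no] [AP [Adj quiet] [AP [Adj quiet] [AP [Adj quiet]]]] [N sentence]] [VP [V showed] [NP [Det no] [N proof]]]]
The smallest constituent containing 'no quiet quiet quiet sentence showed' is the S spanning 'no quiet quiet quiet sentence showed no proof'; no single node in the tree dominates exactly the given words.

No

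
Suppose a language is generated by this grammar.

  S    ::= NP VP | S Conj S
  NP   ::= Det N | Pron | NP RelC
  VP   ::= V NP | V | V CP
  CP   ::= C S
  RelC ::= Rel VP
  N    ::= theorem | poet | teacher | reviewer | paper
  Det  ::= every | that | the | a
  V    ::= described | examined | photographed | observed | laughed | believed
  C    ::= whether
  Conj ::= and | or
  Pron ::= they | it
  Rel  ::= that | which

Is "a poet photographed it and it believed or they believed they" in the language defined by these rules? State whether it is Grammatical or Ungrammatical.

Grammatical

[S [S [NP [Det a] [N poet]] [VP [V photographed] [NP [Pron it]]]] [Conj and] [S [S [NP [Pron it]] [VP [V believed]]] [Conj or] [S [NP [Pron they]] [VP [V believed] [NP [Pron they]]]]]]
Every word is introduced by a lexical rule and the phrasal rules combine the resulting categories into a single S.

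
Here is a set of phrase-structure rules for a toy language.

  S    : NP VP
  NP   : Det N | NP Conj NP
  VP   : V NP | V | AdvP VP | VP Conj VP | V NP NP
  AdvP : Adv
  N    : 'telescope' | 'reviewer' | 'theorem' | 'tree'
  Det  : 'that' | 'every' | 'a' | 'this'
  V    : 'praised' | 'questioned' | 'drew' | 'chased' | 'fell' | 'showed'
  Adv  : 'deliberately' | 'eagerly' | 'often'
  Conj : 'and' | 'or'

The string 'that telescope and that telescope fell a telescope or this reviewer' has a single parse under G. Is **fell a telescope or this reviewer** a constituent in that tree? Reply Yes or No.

[S [NP [NP [Det that] [N telescope]] [Conj and] [NP [Det that] [N telescope]]] [VP [V fell] [NP [NP [Det a] [N telescope]] [Conj or] [NP [Det this] [N reviewer]]]]]
The words 'fell a telescope or this reviewer' are exhaustively dominated by a single VP node (built by VP → V NP), so they form a constituent.

Yes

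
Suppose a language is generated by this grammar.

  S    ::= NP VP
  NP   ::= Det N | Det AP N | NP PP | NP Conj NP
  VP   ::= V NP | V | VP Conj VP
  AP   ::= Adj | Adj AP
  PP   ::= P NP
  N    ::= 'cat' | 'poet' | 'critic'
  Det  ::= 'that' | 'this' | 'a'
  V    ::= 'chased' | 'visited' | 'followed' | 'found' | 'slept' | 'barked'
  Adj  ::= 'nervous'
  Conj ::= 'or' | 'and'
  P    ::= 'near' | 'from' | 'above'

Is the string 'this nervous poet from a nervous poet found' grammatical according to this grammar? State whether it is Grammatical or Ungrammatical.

S
  NP
    NP
      Det: this
      AP
        Adj: nervous
      N: poet
    PP
      P: from
      NP
        Det: a
        AP
          Adj: nervous
        N: poet
  VP
    V: found
The bracketing above is licensed at every node by one of the given productions, with S at the root.

Grammatical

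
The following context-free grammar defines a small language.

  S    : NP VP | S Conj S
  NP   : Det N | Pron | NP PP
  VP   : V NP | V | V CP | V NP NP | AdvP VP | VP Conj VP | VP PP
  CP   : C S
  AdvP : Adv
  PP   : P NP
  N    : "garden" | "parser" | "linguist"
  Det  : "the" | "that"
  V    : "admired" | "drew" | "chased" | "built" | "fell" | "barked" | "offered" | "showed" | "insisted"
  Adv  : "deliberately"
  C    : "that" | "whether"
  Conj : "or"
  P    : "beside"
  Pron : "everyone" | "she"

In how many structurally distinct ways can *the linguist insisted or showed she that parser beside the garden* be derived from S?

3

Two of the 3 distinct bracketings:
[S [NP [Det the] [N linguist]] [VP [VP [V insisted]] [Conj or] [VP [V showed] [NP [Pron she]] [NP [NP [Det that] [N parser]] [PP [P beside] [NP [Det the] [N garden]]]]]]]
[S [NP [Det the] [N linguist]] [VP [VP [V insisted]] [Conj or] [VP [VP [V showed] [NP [Pron she]] [NP [Det that] [N parser]]] [PP [P beside] [NP [Det the] [N garden]]]]]]
The difference turns on whether NP → NP PP is used at the relevant span, versus an alternative expansion of NP.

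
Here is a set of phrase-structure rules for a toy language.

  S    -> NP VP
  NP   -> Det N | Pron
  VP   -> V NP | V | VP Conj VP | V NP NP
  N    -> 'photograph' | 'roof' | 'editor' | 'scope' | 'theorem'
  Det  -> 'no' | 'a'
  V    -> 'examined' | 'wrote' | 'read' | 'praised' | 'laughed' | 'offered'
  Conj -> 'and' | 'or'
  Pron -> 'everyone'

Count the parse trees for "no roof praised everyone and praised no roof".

1

[S [NP [Det no] [N roof]] [VP [VP [V praised] [NP [Pron everyone]]] [Conj and] [VP [V praised] [NP [Det no] [N roof]]]]]
No rule offers an alternative attachment or grouping for any span, so this is the only derivation.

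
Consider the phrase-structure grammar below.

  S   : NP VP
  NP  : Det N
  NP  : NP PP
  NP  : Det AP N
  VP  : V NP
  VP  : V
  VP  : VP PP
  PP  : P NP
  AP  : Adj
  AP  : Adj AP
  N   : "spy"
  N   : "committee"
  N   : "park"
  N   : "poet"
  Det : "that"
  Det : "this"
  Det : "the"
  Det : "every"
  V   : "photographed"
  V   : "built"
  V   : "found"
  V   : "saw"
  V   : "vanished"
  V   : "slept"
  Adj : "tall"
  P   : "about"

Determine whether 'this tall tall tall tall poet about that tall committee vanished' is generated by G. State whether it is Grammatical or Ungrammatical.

Grammatical

S
  NP
    NP
      Det: this
      AP
        Adj: tall
        AP
          Adj: tall
          AP
            Adj: tall
            AP
              Adj: tall
      N: poet
    PP
      P: about
      NP
        Det: that
        AP
          Adj: tall
        N: committee
  VP
    V: vanished
Each bracket corresponds to one application of a listed rule, so the string is derivable from S.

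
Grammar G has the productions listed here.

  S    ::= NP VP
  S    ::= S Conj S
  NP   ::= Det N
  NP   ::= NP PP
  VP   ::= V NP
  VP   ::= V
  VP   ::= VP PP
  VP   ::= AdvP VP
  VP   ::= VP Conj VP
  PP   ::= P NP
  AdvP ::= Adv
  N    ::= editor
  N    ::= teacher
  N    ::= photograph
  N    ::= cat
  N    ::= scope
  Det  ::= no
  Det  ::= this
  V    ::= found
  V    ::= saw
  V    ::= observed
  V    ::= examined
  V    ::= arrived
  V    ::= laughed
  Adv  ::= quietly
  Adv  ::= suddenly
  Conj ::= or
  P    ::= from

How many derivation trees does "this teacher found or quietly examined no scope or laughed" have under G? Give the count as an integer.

3

Two of the 3 distinct bracketings:
[S [NP [Det this] [N teacher]] [VP [VP [V found]] [Conj or] [VP [AdvP [Adv quietly]] [VP [VP [V examined] [NP [Det no] [N scope]]] [Conj or] [VP [V laughed]]]]]]
[S [NP [Det this] [N teacher]] [VP [VP [V found]] [Conj or] [VP [VP [AdvP [Adv quietly]] [VP [V examined] [NP [Det no] [N scope]]]] [Conj or] [VP [V laughed]]]]]
The trees differ in how a recursive rule is bracketed over the same span.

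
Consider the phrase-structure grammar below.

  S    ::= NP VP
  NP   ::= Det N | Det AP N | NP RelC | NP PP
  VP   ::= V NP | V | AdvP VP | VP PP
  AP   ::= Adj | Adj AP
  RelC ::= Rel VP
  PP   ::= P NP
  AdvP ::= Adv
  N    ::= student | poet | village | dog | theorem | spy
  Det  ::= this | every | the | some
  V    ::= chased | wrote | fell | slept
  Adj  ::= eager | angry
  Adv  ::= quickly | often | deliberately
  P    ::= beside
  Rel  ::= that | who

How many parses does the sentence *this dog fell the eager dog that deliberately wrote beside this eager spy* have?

Two of the 4 distinct bracketings:
[S [NP [Det this] [N dog]] [VP [V fell] [NP [NP [Det the] [AP [Adj eager]] [N dog]] [RelC [Rel that] [VP [AdvP [Adv deliberately]] [VP [VP [V wrote]] [PP [P beside] [NP [Det this] [AP [Adj eager]] [N spy]]]]]]]]]
[S [NP [Det this] [N dog]] [VP [V fell] [NP [NP [Det the] [AP [Adj eager]] [N dog]] [RelC [Rel that] [VP [VP [AdvP [Adv deliberately]] [VP [V wrote]]] [PP [P beside] [NP [Det this] [AP [Adj eager]] [N spy]]]]]]]]
The trees differ in how a recursive rule is bracketed over the same span.

4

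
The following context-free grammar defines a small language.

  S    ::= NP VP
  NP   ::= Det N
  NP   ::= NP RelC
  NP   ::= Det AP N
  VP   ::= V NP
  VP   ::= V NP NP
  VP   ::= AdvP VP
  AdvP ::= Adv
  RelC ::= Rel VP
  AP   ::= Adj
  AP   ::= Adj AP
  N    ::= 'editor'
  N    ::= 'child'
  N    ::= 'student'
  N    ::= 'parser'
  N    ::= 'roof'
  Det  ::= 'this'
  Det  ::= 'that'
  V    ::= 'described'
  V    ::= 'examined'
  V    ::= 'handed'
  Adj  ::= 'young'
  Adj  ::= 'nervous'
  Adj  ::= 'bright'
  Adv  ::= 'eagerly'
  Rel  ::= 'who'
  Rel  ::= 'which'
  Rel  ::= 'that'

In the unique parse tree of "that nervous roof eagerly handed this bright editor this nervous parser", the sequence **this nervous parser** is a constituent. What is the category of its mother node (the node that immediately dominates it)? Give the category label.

S
  NP
    Det: that
    AP
      Adj: nervous
    N: roof
  VP
    AdvP
      Adv: eagerly
    VP
      V: handed
      NP
        Det: this
        AP
          Adj: bright
        N: editor
      NP
        Det: this
        AP
          Adj: nervous
        N: parser
The span 'this nervous parser' is the NP node built by NP → Det AP N.
Its mother is the VP built by VP → V NP NP.

VP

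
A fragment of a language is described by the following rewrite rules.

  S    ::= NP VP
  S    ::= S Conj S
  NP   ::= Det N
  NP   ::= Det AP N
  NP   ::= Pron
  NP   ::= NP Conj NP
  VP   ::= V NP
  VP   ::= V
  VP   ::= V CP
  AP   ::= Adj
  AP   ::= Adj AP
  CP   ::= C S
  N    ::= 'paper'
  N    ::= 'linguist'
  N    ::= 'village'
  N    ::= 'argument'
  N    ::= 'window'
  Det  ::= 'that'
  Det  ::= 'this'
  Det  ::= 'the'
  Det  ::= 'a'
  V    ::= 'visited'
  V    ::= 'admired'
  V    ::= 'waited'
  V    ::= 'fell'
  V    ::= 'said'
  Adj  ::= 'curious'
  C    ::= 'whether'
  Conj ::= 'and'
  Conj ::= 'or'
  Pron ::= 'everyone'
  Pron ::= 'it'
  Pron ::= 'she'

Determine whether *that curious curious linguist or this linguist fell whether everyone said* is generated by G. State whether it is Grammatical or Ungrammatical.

Grammatical

[S [NP [NP [Det that] [AP [Adj curious] [AP [Adj curious]]] [N linguist]] [Conj or] [NP [Det this] [N linguist]]] [VP [V fell] [CP [C whether] [S [NP [Pron everyone]] [VP [V said]]]]]]
The bracketing above is licensed at every node by one of the given productions, with S at the root.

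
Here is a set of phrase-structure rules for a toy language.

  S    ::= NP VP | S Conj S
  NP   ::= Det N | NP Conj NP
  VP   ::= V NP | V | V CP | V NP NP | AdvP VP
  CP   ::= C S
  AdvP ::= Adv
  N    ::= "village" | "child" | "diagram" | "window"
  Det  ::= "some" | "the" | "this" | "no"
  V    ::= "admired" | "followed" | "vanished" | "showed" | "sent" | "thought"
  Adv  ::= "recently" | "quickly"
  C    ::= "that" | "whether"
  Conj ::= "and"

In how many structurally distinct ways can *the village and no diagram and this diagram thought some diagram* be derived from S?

The two bracketings:
[S [NP [NP [Det the] [N village]] [Conj and] [NP [NP [Det no] [N diagram]] [Conj and] [NP [Det this] [N diagram]]]] [VP [V thought] [NP [Det some] [N diagram]]]]
[S [NP [NP [NP [Det the] [N village]] [Conj and] [NP [Det no] [N diagram]]] [Conj and] [NP [Det this] [N diagram]]] [VP [V thought] [NP [Det some] [N diagram]]]]
The trees differ in how a recursive rule is bracketed over the same span.

2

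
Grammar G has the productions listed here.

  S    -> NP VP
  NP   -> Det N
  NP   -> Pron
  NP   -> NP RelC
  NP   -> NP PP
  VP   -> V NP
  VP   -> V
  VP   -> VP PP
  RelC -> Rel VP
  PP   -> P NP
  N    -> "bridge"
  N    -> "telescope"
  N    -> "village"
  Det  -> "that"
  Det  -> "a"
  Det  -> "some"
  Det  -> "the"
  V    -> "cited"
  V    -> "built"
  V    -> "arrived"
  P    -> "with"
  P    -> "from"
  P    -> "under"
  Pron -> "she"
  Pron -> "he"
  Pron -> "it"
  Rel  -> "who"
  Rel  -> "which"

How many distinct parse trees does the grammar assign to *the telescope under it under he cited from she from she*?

4

Two of the 4 distinct bracketings:
[S [NP [NP [Det the] [N telescope]] [PP [P under] [NP [NP [Pron it]] [PP [P under] [NP [Pron he]]]]]] [VP [VP [V cited]] [PP [P from] [NP [NP [Pron she]] [PP [P from] [NP [Pron she]]]]]]]
[S [NP [NP [Det the] [N telescope]] [PP [P under] [NP [NP [Pron it]] [PP [P under] [NP [Pron he]]]]]] [VP [VP [VP [V cited]] [PP [P from] [NP [Pron she]]]] [PP [P from] [NP [Pron she]]]]]
The trees differ in how a recursive rule is bracketed over the same span.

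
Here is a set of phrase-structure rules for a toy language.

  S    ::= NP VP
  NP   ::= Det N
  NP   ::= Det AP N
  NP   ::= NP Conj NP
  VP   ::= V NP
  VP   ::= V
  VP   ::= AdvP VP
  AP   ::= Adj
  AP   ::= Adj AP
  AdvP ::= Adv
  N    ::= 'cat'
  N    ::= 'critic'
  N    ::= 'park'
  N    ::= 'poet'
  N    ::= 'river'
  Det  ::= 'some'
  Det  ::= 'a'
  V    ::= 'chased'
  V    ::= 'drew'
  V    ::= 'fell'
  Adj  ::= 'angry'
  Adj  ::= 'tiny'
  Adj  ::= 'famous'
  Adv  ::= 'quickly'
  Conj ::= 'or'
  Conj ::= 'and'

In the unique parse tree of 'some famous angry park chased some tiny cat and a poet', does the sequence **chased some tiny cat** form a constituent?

[S [NP [Det some] [AP [Adj famous] [AP [Adj angry]]] [N park]] [VP [V chased] [NP [NP [Det some] [AP [Adj tiny]] [N cat]] [Conj and] [NP [Det a] [N poet]]]]]
The smallest constituent containing 'chased some tiny cat' is the VP spanning 'chased some tiny cat and a poet'; no single node in the tree dominates exactly the given words.

No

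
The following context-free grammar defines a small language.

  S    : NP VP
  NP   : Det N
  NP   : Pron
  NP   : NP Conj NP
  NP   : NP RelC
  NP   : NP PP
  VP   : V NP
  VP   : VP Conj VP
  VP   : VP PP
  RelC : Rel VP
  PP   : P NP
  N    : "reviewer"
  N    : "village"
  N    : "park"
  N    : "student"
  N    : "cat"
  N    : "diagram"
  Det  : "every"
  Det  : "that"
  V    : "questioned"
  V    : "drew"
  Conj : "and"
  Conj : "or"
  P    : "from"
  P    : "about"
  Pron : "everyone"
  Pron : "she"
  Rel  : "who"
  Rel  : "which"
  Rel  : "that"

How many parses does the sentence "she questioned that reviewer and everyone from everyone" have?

3

Two of the 3 distinct bracketings:
[S [NP [Pron she]] [VP [V questioned] [NP [NP [Det that] [N reviewer]] [Conj and] [NP [NP [Pron everyone]] [PP [P from] [NP [Pron everyone]]]]]]]
[S [NP [Pron she]] [VP [V questioned] [NP [NP [NP [Det that] [N reviewer]] [Conj and] [NP [Pron everyone]]] [PP [P from] [NP [Pron everyone]]]]]]
The trees differ in how a recursive rule is bracketed over the same span.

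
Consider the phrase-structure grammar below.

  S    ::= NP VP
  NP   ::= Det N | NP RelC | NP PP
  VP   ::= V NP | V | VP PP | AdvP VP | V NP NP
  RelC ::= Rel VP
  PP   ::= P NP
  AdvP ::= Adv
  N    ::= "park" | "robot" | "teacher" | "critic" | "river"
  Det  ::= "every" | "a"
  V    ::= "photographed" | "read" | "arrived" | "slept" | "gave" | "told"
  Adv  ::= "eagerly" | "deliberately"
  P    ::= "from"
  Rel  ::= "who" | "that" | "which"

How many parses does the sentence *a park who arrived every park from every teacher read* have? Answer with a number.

Two of the 3 distinct bracketings:
[S [NP [NP [Det a] [N park]] [RelC [Rel who] [VP [V arrived] [NP [NP [Det every] [N park]] [PP [P from] [NP [Det every] [N teacher]]]]]]] [VP [V read]]]
[S [NP [NP [Det a] [N park]] [RelC [Rel who] [VP [VP [V arrived] [NP [Det every] [N park]]] [PP [P from] [NP [Det every] [N teacher]]]]]] [VP [V read]]]
The difference turns on whether NP → NP PP is used at the relevant span, versus an alternative expansion of NP.

3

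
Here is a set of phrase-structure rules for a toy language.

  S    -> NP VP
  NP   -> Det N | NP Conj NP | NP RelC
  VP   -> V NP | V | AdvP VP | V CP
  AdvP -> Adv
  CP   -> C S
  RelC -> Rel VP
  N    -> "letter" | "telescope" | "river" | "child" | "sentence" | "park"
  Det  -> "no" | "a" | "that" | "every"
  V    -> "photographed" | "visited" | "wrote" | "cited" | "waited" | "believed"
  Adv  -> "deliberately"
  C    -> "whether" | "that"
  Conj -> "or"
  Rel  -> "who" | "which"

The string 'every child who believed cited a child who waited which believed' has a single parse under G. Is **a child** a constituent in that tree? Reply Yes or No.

[S [NP [NP [Det every] [N child]] [RelC [Rel who] [VP [V believed]]]] [VP [V cited] [NP [NP [NP [Det a] [N child]] [RelC [Rel who] [VP [V waited]]]] [RelC [Rel which] [VP [V believed]]]]]]
The words 'a child' are exhaustively dominated by a single NP node (built by NP → Det N), so they form a constituent.

Yes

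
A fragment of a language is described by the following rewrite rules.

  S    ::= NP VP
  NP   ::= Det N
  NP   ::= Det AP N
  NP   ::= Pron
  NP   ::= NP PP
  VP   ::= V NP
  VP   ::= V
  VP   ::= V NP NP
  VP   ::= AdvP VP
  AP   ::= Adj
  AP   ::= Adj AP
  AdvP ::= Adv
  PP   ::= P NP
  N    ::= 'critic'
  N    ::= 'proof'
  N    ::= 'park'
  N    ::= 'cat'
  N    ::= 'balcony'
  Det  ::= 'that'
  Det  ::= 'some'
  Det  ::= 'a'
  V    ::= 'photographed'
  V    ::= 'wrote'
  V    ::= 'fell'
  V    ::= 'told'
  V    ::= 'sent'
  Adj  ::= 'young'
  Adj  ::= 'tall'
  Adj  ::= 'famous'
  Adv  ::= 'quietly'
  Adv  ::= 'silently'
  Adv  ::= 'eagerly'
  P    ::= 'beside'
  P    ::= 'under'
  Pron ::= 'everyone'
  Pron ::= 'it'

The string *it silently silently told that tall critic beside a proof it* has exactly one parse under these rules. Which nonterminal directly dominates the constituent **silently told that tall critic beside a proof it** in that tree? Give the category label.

[S [NP [Pron it]] [VP [AdvP [Adv silently]] [VP [AdvP [Adv silently]] [VP [V told] [NP [NP [Det that] [AP [Adj tall]] [N critic]] [PP [P beside] [NP [Det a] [N proof]]]] [NP [Pron it]]]]]]
The span 'silently told that tall critic beside a proof it' is the VP node built by VP → AdvP VP.
Its mother is the VP built by VP → AdvP VP.

VP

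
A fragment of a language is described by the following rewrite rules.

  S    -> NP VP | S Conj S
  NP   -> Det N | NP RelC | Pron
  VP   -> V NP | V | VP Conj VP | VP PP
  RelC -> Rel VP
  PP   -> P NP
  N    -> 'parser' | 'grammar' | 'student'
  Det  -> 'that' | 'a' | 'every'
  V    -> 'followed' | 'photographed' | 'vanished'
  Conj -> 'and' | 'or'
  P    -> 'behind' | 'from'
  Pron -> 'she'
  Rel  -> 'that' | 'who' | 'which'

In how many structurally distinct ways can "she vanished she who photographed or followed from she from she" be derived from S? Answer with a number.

9

Two of the 9 distinct bracketings:
[S [NP [Pron she]] [VP [V vanished] [NP [NP [Pron she]] [RelC [Rel who] [VP [VP [V photographed]] [Conj or] [VP [VP [VP [V followed]] [PP [P from] [NP [Pron she]]]] [PP [P from] [NP [Pron she]]]]]]]]]
[S [NP [Pron she]] [VP [V vanished] [NP [NP [Pron she]] [RelC [Rel who] [VP [VP [VP [V photographed]] [Conj or] [VP [VP [V followed]] [PP [P from] [NP [Pron she]]]]] [PP [P from] [NP [Pron she]]]]]]]]
The trees differ in how a recursive rule is bracketed over the same span.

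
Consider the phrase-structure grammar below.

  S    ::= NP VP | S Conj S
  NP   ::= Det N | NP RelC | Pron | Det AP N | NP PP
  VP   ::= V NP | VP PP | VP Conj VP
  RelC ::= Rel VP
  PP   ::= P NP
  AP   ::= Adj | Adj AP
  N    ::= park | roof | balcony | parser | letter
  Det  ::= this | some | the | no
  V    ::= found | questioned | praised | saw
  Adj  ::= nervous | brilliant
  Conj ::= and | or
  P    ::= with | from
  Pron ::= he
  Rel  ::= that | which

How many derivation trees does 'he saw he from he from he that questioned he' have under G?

9

Two of the 9 distinct bracketings:
[S [NP [Pron he]] [VP [V saw] [NP [NP [NP [Pron he]] [PP [P from] [NP [NP [Pron he]] [PP [P from] [NP [Pron he]]]]]] [RelC [Rel that] [VP [V questioned] [NP [Pron he]]]]]]]
[S [NP [Pron he]] [VP [V saw] [NP [NP [NP [NP [Pron he]] [PP [P from] [NP [Pron he]]]] [PP [P from] [NP [Pron he]]]] [RelC [Rel that] [VP [V questioned] [NP [Pron he]]]]]]]
The trees differ in how a recursive rule is bracketed over the same span.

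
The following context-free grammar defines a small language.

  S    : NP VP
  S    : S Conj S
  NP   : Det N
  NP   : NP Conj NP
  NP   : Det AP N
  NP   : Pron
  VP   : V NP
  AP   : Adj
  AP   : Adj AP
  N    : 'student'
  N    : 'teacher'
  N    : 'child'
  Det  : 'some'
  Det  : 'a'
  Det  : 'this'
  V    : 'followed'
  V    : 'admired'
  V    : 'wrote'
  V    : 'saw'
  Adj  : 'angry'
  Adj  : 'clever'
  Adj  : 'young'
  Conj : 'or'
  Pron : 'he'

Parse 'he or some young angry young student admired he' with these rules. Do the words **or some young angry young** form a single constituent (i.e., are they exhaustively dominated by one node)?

No

[S [NP [NP [Pron he]] [Conj or] [NP [Det some] [AP [Adj young] [AP [Adj angry] [AP [Adj young]]]] [N student]]] [VP [V admired] [NP [Pron he]]]]
The smallest constituent containing 'or some young angry young' is the NP spanning 'he or some young angry young student'; no single node in the tree dominates exactly the given words.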